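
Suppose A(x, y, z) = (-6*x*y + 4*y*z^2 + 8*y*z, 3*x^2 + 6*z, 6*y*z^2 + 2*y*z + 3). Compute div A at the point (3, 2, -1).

∂A₁/∂x = -6*y
∂A₂/∂y = 0
∂A₃/∂z = 12*y*z + 2*y
∇·A = 12*y*z - 4*y
At (3, 2, -1): -32.

-32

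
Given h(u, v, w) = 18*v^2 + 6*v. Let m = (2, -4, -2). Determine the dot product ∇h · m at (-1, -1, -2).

120

∂h/∂u = 0
∂h/∂v = 36*v + 6
∂h/∂w = 0
∇h at (-1, -1, -2) = (0, -30, 0)
∇h · m = (0)(2) + (-30)(-4) + (0)(-2) = 120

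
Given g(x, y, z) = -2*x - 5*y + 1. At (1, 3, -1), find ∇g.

∂g/∂x = -2
∂g/∂y = -5
∂g/∂z = 0
∇g = (-2, -5, 0)
At (1, 3, -1): (-2, -5, 0).

(-2, -5, 0)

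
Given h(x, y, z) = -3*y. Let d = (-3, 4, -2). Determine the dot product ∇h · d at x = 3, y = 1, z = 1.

-12

∂h/∂x = 0
∂h/∂y = -3
∂h/∂z = 0
∇h at (3, 1, 1) = (0, -3, 0)
∇h · d = (0)(-3) + (-3)(4) + (0)(-2) = -12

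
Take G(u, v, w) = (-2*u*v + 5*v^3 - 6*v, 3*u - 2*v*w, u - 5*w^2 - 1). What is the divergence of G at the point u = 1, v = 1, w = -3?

34

∂G₁/∂u = -2*v
∂G₂/∂v = -2*w
∂G₃/∂w = -10*w
∇·G = -2*v - 12*w
At (1, 1, -3): 34.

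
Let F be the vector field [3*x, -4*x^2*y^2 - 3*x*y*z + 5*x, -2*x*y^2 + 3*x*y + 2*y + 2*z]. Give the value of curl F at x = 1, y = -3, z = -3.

(8, 27, -94)

(∇×F)₁ = ∂F₃/∂y − ∂F₂/∂z = -x*y + 3*x + 2
(∇×F)₂ = ∂F₁/∂z − ∂F₃/∂x = 2*y^2 - 3*y
(∇×F)₃ = ∂F₂/∂x − ∂F₁/∂y = -8*x*y^2 - 3*y*z + 5
∇×F = (-x*y + 3*x + 2, 2*y^2 - 3*y, -8*x*y^2 - 3*y*z + 5)
At (1, -3, -3): (8, 27, -94).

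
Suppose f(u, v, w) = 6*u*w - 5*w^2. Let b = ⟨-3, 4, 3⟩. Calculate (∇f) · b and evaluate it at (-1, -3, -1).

30

∂f/∂u = 6*w
∂f/∂v = 0
∂f/∂w = 6*u - 10*w
∇f at (-1, -3, -1) = (-6, 0, 4)
∇f · b = (-6)(-3) + (0)(4) + (4)(3) = 30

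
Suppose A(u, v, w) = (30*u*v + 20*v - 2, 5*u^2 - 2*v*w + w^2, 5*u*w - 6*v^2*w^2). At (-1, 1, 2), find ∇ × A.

(-50, -10, 0)

(∇×A)₁ = ∂A₃/∂v − ∂A₂/∂w = -12*v*w^2 + 2*v - 2*w
(∇×A)₂ = ∂A₁/∂w − ∂A₃/∂u = -5*w
(∇×A)₃ = ∂A₂/∂u − ∂A₁/∂v = -20*u - 20
∇×A = (-12*v*w^2 + 2*v - 2*w, -5*w, -20*u - 20)
At (-1, 1, 2): (-50, -10, 0).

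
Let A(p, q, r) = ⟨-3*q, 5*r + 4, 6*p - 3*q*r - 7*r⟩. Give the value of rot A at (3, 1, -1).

(∇×A)₁ = ∂A₃/∂q − ∂A₂/∂r = -3*r - 5
(∇×A)₂ = ∂A₁/∂r − ∂A₃/∂p = -6
(∇×A)₃ = ∂A₂/∂p − ∂A₁/∂q = 3
∇×A = (-3*r - 5, -6, 3)
At (3, 1, -1): (-2, -6, 3).

(-2, -6, 3)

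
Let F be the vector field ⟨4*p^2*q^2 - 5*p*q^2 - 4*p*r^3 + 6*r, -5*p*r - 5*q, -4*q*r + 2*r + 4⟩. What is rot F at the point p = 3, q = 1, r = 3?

(∇×F)₁ = ∂F₃/∂q − ∂F₂/∂r = 5*p - 4*r
(∇×F)₂ = ∂F₁/∂r − ∂F₃/∂p = -12*p*r^2 + 6
(∇×F)₃ = ∂F₂/∂p − ∂F₁/∂q = -8*p^2*q + 10*p*q - 5*r
∇×F = (5*p - 4*r, -12*p*r^2 + 6, -8*p^2*q + 10*p*q - 5*r)
At (3, 1, 3): (3, -318, -57).

(3, -318, -57)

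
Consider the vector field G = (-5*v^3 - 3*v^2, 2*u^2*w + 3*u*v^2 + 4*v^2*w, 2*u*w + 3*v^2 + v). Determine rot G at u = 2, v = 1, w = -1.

(-5, 2, 16)

(∇×G)₁ = ∂G₃/∂v − ∂G₂/∂w = -2*u^2 - 4*v^2 + 6*v + 1
(∇×G)₂ = ∂G₁/∂w − ∂G₃/∂u = -2*w
(∇×G)₃ = ∂G₂/∂u − ∂G₁/∂v = 4*u*w + 18*v^2 + 6*v
∇×G = (-2*u^2 - 4*v^2 + 6*v + 1, -2*w, 4*u*w + 18*v^2 + 6*v)
At (2, 1, -1): (-5, 2, 16).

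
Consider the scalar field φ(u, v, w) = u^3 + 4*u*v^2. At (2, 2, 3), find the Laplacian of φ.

∂²φ/∂u² = 6*u
∂²φ/∂v² = 8*u
∂²φ/∂w² = 0
∇²φ = 14*u
At (2, 2, 3): 28.

28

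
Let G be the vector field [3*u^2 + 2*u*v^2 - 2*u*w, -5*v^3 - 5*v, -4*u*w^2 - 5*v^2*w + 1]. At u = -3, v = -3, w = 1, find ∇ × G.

(∇×G)₁ = ∂G₃/∂v − ∂G₂/∂w = -10*v*w
(∇×G)₂ = ∂G₁/∂w − ∂G₃/∂u = -2*u + 4*w^2
(∇×G)₃ = ∂G₂/∂u − ∂G₁/∂v = -4*u*v
∇×G = (-10*v*w, -2*u + 4*w^2, -4*u*v)
At (-3, -3, 1): (30, 10, -36).

(30, 10, -36)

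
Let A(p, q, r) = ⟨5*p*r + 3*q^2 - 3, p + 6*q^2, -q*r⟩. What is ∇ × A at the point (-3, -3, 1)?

(∇×A)₁ = ∂A₃/∂q − ∂A₂/∂r = -r
(∇×A)₂ = ∂A₁/∂r − ∂A₃/∂p = 5*p
(∇×A)₃ = ∂A₂/∂p − ∂A₁/∂q = -6*q + 1
∇×A = (-r, 5*p, -6*q + 1)
At (-3, -3, 1): (-1, -15, 19).

(-1, -15, 19)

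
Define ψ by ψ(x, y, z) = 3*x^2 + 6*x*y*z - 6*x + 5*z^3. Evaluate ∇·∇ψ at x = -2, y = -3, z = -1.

-24

∂²ψ/∂x² = 6
∂²ψ/∂y² = 0
∂²ψ/∂z² = 30*z
∇²ψ = 30*z + 6
At (-2, -3, -1): -24.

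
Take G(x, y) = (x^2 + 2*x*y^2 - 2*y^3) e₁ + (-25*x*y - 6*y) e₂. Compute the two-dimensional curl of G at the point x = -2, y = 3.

∂G₂/∂x = -25*y
∂G₁/∂y = 4*x*y - 6*y^2
Scalar curl = -4*x*y + 6*y^2 - 25*y
At (-2, 3): 3.

3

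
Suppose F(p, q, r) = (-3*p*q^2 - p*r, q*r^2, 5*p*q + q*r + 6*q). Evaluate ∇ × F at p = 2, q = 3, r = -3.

(∇×F)₁ = ∂F₃/∂q − ∂F₂/∂r = 5*p - 2*q*r + r + 6
(∇×F)₂ = ∂F₁/∂r − ∂F₃/∂p = -p - 5*q
(∇×F)₃ = ∂F₂/∂p − ∂F₁/∂q = 6*p*q
∇×F = (5*p - 2*q*r + r + 6, -p - 5*q, 6*p*q)
At (2, 3, -3): (31, -17, 36).

(31, -17, 36)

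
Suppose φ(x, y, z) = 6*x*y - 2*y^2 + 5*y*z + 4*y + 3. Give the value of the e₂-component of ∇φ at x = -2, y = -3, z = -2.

(∇φ)_2 = ∂φ/∂y = 6*x - 4*y + 5*z + 4
At (-2, -3, -2): -6.

-6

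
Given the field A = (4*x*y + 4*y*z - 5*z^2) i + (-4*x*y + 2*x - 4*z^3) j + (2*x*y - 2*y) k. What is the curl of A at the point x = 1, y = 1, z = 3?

(108, -28, -18)

(∇×A)₁ = ∂A₃/∂y − ∂A₂/∂z = 2*x + 12*z^2 - 2
(∇×A)₂ = ∂A₁/∂z − ∂A₃/∂x = 2*y - 10*z
(∇×A)₃ = ∂A₂/∂x − ∂A₁/∂y = -4*x - 4*y - 4*z + 2
∇×A = (2*x + 12*z^2 - 2, 2*y - 10*z, -4*x - 4*y - 4*z + 2)
At (1, 1, 3): (108, -28, -18).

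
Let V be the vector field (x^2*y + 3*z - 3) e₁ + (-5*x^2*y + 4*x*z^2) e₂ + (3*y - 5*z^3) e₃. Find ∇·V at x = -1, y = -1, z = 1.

∂V₁/∂x = 2*x*y
∂V₂/∂y = -5*x^2
∂V₃/∂z = -15*z^2
∇·V = -5*x^2 + 2*x*y - 15*z^2
At (-1, -1, 1): -18.

-18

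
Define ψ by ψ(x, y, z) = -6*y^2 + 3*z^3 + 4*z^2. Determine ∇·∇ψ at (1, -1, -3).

∂²ψ/∂x² = 0
∂²ψ/∂y² = -12
∂²ψ/∂z² = 2*(9*z + 4)
∇²ψ = 18*z - 4
At (1, -1, -3): -58.

-58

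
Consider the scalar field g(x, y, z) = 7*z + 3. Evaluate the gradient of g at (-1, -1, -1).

(0, 0, 7)

∂g/∂x = 0
∂g/∂y = 0
∂g/∂z = 7
∇g = (0, 0, 7)
At (-1, -1, -1): (0, 0, 7).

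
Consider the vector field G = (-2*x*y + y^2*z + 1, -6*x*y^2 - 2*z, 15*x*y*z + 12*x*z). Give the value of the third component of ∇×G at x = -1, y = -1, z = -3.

(∇×G)_3 = ∂G₂/∂x − ∂G₁/∂y
= -6*y^2 − (-2*x + 2*y*z)
= 2*x - 6*y^2 - 2*y*z
At (-1, -1, -3): -14.

-14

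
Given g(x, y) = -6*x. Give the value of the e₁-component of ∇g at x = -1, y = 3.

-6

(∇g)_1 = ∂g/∂x = -6
At (-1, 3): -6.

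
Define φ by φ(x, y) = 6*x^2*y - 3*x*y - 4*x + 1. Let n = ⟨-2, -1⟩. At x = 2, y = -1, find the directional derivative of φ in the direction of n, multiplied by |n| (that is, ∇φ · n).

32

∂φ/∂x = 12*x*y - 3*y - 4
∂φ/∂y = 6*x^2 - 3*x
∇φ at (2, -1) = (-25, 18)
∇φ · n = (-25)(-2) + (18)(-1) = 32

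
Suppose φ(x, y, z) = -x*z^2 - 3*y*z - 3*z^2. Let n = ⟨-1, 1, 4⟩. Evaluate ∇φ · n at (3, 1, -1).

40

∂φ/∂x = -z^2
∂φ/∂y = -3*z
∂φ/∂z = -2*x*z - 3*y - 6*z
∇φ at (3, 1, -1) = (-1, 3, 9)
∇φ · n = (-1)(-1) + (3)(1) + (9)(4) = 40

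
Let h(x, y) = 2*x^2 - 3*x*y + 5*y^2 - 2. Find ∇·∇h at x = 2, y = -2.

∂²h/∂x² = 4
∂²h/∂y² = 10
∇²h = 14
At (2, -2): 14.

14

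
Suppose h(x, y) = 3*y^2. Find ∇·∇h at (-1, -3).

6

∂²h/∂x² = 0
∂²h/∂y² = 6
∇²h = 6
At (-1, -3): 6.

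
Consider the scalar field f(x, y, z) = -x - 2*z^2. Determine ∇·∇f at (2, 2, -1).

-4

∂²f/∂x² = 0
∂²f/∂y² = 0
∂²f/∂z² = -4
∇²f = -4
At (2, 2, -1): -4.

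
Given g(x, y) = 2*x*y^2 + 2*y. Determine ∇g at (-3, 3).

∂g/∂x = 2*y^2
∂g/∂y = 4*x*y + 2
∇g = (2*y^2, 4*x*y + 2)
At (-3, 3): (18, -34).

(18, -34)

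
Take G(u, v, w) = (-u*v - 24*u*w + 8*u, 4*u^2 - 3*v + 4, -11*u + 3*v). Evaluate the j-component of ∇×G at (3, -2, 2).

-61

(∇×G)_2 = ∂G₁/∂w − ∂G₃/∂u
= -24*u − (-11)
= -24*u + 11
At (3, -2, 2): -61.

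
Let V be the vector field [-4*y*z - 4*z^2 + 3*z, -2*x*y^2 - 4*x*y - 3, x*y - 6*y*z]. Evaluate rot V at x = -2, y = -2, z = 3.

(∇×V)₁ = ∂V₃/∂y − ∂V₂/∂z = x - 6*z
(∇×V)₂ = ∂V₁/∂z − ∂V₃/∂x = -5*y - 8*z + 3
(∇×V)₃ = ∂V₂/∂x − ∂V₁/∂y = -2*y^2 - 4*y + 4*z
∇×V = (x - 6*z, -5*y - 8*z + 3, -2*y^2 - 4*y + 4*z)
At (-2, -2, 3): (-20, -11, 12).

(-20, -11, 12)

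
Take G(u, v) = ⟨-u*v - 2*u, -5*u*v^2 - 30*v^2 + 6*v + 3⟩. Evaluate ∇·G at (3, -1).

∂G₁/∂u = -v - 2
∂G₂/∂v = -10*u*v - 60*v + 6
∇·G = -10*u*v - 61*v + 4
At (3, -1): 95.

95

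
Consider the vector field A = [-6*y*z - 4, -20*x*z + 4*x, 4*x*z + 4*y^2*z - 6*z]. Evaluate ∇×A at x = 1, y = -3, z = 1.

(-4, 14, -10)

(∇×A)₁ = ∂A₃/∂y − ∂A₂/∂z = 20*x + 8*y*z
(∇×A)₂ = ∂A₁/∂z − ∂A₃/∂x = -6*y - 4*z
(∇×A)₃ = ∂A₂/∂x − ∂A₁/∂y = -14*z + 4
∇×A = (20*x + 8*y*z, -6*y - 4*z, -14*z + 4)
At (1, -3, 1): (-4, 14, -10).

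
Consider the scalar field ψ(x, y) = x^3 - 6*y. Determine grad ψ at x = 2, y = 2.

(12, -6)

∂ψ/∂x = 3*x^2
∂ψ/∂y = -6
∇ψ = (3*x^2, -6)
At (2, 2): (12, -6).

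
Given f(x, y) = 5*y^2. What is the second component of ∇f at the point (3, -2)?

(∇f)_2 = ∂f/∂y = 10*y
At (3, -2): -20.

-20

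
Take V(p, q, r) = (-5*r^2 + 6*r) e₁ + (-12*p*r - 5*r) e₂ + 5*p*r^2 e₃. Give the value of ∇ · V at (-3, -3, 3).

∂V₁/∂p = 0
∂V₂/∂q = 0
∂V₃/∂r = 10*p*r
∇·V = 10*p*r
At (-3, -3, 3): -90.

-90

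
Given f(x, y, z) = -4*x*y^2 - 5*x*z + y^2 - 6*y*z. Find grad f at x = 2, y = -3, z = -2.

(-26, 54, 8)

∂f/∂x = -4*y^2 - 5*z
∂f/∂y = -8*x*y + 2*y - 6*z
∂f/∂z = -5*x - 6*y
∇f = (-4*y^2 - 5*z, -8*x*y + 2*y - 6*z, -5*x - 6*y)
At (2, -3, -2): (-26, 54, 8).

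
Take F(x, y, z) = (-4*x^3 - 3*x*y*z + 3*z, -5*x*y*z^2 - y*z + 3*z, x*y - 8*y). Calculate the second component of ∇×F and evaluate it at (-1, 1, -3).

5

(∇×F)_2 = ∂F₁/∂z − ∂F₃/∂x
= -3*x*y + 3 − (y)
= -3*x*y - y + 3
At (-1, 1, -3): 5.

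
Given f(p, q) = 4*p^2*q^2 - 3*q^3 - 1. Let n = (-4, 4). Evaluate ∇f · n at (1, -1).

∂f/∂p = 8*p*q^2
∂f/∂q = 8*p^2*q - 9*q^2
∇f at (1, -1) = (8, -17)
∇f · n = (8)(-4) + (-17)(4) = -100

-100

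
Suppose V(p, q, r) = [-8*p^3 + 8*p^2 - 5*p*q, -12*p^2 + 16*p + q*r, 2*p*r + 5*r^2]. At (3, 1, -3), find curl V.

(∇×V)₁ = ∂V₃/∂q − ∂V₂/∂r = -q
(∇×V)₂ = ∂V₁/∂r − ∂V₃/∂p = -2*r
(∇×V)₃ = ∂V₂/∂p − ∂V₁/∂q = -19*p + 16
∇×V = (-q, -2*r, -19*p + 16)
At (3, 1, -3): (-1, 6, -41).

(-1, 6, -41)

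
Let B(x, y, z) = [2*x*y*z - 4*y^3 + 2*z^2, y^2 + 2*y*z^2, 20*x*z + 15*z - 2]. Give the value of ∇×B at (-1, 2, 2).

(-16, -36, 52)

(∇×B)₁ = ∂B₃/∂y − ∂B₂/∂z = -4*y*z
(∇×B)₂ = ∂B₁/∂z − ∂B₃/∂x = 2*x*y - 16*z
(∇×B)₃ = ∂B₂/∂x − ∂B₁/∂y = -2*x*z + 12*y^2
∇×B = (-4*y*z, 2*x*y - 16*z, -2*x*z + 12*y^2)
At (-1, 2, 2): (-16, -36, 52).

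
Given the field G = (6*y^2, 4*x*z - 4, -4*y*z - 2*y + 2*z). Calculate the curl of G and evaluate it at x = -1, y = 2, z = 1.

(∇×G)₁ = ∂G₃/∂y − ∂G₂/∂z = -4*x - 4*z - 2
(∇×G)₂ = ∂G₁/∂z − ∂G₃/∂x = 0
(∇×G)₃ = ∂G₂/∂x − ∂G₁/∂y = -12*y + 4*z
∇×G = (-4*x - 4*z - 2, 0, -12*y + 4*z)
At (-1, 2, 1): (-2, 0, -20).

(-2, 0, -20)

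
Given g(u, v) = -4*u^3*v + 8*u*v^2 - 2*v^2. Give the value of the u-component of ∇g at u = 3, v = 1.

(∇g)_1 = ∂g/∂u = -12*u^2*v + 8*v^2
At (3, 1): -100.

-100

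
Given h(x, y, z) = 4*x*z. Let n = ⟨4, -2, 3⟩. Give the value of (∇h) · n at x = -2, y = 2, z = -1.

∂h/∂x = 4*z
∂h/∂y = 0
∂h/∂z = 4*x
∇h at (-2, 2, -1) = (-4, 0, -8)
∇h · n = (-4)(4) + (0)(-2) + (-8)(3) = -40

-40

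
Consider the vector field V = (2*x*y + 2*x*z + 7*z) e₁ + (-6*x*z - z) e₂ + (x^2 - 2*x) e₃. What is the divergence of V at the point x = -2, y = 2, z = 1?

6

∂V₁/∂x = 2*y + 2*z
∂V₂/∂y = 0
∂V₃/∂z = 0
∇·V = 2*y + 2*z
At (-2, 2, 1): 6.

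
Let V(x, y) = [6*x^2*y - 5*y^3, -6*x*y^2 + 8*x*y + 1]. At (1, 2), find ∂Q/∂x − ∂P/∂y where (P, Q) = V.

46

∂V₂/∂x = -6*y^2 + 8*y
∂V₁/∂y = 6*x^2 - 15*y^2
Scalar curl = -6*x^2 + 9*y^2 + 8*y
At (1, 2): 46.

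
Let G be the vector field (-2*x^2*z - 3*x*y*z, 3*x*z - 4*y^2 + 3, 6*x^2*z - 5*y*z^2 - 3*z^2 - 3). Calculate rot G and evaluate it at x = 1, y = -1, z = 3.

(∇×G)₁ = ∂G₃/∂y − ∂G₂/∂z = -3*x - 5*z^2
(∇×G)₂ = ∂G₁/∂z − ∂G₃/∂x = -2*x^2 - 3*x*y - 12*x*z
(∇×G)₃ = ∂G₂/∂x − ∂G₁/∂y = 3*x*z + 3*z
∇×G = (-3*x - 5*z^2, -2*x^2 - 3*x*y - 12*x*z, 3*x*z + 3*z)
At (1, -1, 3): (-48, -35, 18).

(-48, -35, 18)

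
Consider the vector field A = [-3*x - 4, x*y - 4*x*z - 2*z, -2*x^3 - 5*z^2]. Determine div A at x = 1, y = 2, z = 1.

-12

∂A₁/∂x = -3
∂A₂/∂y = x
∂A₃/∂z = -10*z
∇·A = x - 10*z - 3
At (1, 2, 1): -12.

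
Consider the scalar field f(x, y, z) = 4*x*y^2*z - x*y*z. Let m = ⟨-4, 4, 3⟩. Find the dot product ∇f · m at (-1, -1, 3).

∂f/∂x = 4*y^2*z - y*z
∂f/∂y = 8*x*y*z - x*z
∂f/∂z = 4*x*y^2 - x*y
∇f at (-1, -1, 3) = (15, 27, -5)
∇f · m = (15)(-4) + (27)(4) + (-5)(3) = 33

33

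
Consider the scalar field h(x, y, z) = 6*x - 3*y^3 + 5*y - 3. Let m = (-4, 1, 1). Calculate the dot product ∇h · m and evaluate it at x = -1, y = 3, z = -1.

∂h/∂x = 6
∂h/∂y = -9*y^2 + 5
∂h/∂z = 0
∇h at (-1, 3, -1) = (6, -76, 0)
∇h · m = (6)(-4) + (-76)(1) + (0)(1) = -100

-100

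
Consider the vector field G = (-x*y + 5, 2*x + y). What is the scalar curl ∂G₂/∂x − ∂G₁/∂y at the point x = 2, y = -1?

∂G₂/∂x = 2
∂G₁/∂y = -x
Scalar curl = x + 2
At (2, -1): 4.

4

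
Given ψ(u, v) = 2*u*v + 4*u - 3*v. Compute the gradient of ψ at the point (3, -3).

∂ψ/∂u = 2*v + 4
∂ψ/∂v = 2*u - 3
∇ψ = (2*v + 4, 2*u - 3)
At (3, -3): (-2, 3).

(-2, 3)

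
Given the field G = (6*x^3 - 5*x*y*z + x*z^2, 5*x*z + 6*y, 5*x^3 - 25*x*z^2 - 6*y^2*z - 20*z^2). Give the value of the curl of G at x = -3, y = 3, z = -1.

(∇×G)₁ = ∂G₃/∂y − ∂G₂/∂z = -5*x - 12*y*z
(∇×G)₂ = ∂G₁/∂z − ∂G₃/∂x = -15*x^2 - 5*x*y + 2*x*z + 25*z^2
(∇×G)₃ = ∂G₂/∂x − ∂G₁/∂y = 5*x*z + 5*z
∇×G = (-5*x - 12*y*z, -15*x^2 - 5*x*y + 2*x*z + 25*z^2, 5*x*z + 5*z)
At (-3, 3, -1): (51, -59, 10).

(51, -59, 10)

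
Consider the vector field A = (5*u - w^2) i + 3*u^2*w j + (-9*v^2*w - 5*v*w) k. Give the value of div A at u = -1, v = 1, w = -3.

∂A₁/∂u = 5
∂A₂/∂v = 0
∂A₃/∂w = -9*v^2 - 5*v
∇·A = -9*v^2 - 5*v + 5
At (-1, 1, -3): -9.

-9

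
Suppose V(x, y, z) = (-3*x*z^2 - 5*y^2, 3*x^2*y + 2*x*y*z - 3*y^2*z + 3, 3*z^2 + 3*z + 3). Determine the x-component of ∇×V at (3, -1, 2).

(∇×V)_1 = ∂V₃/∂y − ∂V₂/∂z
= 0 − (2*x*y - 3*y^2)
= -2*x*y + 3*y^2
At (3, -1, 2): 9.

9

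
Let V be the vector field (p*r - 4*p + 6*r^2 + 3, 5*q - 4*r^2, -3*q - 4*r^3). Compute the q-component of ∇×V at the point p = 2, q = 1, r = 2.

26

(∇×V)_2 = ∂V₁/∂r − ∂V₃/∂p
= p + 12*r − (0)
= p + 12*r
At (2, 1, 2): 26.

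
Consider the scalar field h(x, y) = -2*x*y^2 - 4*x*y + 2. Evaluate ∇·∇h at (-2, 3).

∂²h/∂x² = 0
∂²h/∂y² = -4*x
∇²h = -4*x
At (-2, 3): 8.

8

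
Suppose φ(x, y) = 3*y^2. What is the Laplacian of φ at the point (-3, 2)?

6

∂²φ/∂x² = 0
∂²φ/∂y² = 6
∇²φ = 6
At (-3, 2): 6.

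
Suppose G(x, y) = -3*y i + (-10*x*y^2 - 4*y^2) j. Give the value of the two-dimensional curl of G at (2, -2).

∂G₂/∂x = -10*y^2
∂G₁/∂y = -3
Scalar curl = -10*y^2 + 3
At (2, -2): -37.

-37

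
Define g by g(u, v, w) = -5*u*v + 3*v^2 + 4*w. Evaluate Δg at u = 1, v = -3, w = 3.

∂²g/∂u² = 0
∂²g/∂v² = 6
∂²g/∂w² = 0
∇²g = 6
At (1, -3, 3): 6.

6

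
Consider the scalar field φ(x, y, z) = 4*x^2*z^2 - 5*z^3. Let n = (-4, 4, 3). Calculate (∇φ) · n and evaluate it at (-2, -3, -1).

∂φ/∂x = 8*x*z^2
∂φ/∂y = 0
∂φ/∂z = 8*x^2*z - 15*z^2
∇φ at (-2, -3, -1) = (-16, 0, -47)
∇φ · n = (-16)(-4) + (0)(4) + (-47)(3) = -77

-77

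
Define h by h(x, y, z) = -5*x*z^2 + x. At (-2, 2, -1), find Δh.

20

∂²h/∂x² = 0
∂²h/∂y² = 0
∂²h/∂z² = -10*x
∇²h = -10*x
At (-2, 2, -1): 20.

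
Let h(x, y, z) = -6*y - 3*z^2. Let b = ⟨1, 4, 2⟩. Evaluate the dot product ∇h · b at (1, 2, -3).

12

∂h/∂x = 0
∂h/∂y = -6
∂h/∂z = -6*z
∇h at (1, 2, -3) = (0, -6, 18)
∇h · b = (0)(1) + (-6)(4) + (18)(2) = 12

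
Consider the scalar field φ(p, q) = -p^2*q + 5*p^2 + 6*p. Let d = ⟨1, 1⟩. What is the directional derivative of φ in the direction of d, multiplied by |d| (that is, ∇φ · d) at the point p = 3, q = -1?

33

∂φ/∂p = -2*p*q + 10*p + 6
∂φ/∂q = -p^2
∇φ at (3, -1) = (42, -9)
∇φ · d = (42)(1) + (-9)(1) = 33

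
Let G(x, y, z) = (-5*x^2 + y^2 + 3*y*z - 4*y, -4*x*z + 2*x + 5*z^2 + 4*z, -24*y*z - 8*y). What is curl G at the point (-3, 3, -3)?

(78, 9, 21)

(∇×G)₁ = ∂G₃/∂y − ∂G₂/∂z = 4*x - 34*z - 12
(∇×G)₂ = ∂G₁/∂z − ∂G₃/∂x = 3*y
(∇×G)₃ = ∂G₂/∂x − ∂G₁/∂y = -2*y - 7*z + 6
∇×G = (4*x - 34*z - 12, 3*y, -2*y - 7*z + 6)
At (-3, 3, -3): (78, 9, 21).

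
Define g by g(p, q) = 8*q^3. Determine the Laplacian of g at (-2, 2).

∂²g/∂p² = 0
∂²g/∂q² = 48*q
∇²g = 48*q
At (-2, 2): 96.

96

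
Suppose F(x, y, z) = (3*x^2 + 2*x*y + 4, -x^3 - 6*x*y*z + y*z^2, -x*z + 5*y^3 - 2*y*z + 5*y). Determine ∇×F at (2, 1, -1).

(∇×F)₁ = ∂F₃/∂y − ∂F₂/∂z = 6*x*y + 15*y^2 - 2*y*z - 2*z + 5
(∇×F)₂ = ∂F₁/∂z − ∂F₃/∂x = z
(∇×F)₃ = ∂F₂/∂x − ∂F₁/∂y = -3*x^2 - 2*x - 6*y*z
∇×F = (6*x*y + 15*y^2 - 2*y*z - 2*z + 5, z, -3*x^2 - 2*x - 6*y*z)
At (2, 1, -1): (36, -1, -10).

(36, -1, -10)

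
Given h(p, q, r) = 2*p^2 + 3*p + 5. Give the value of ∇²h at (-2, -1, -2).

4

∂²h/∂p² = 4
∂²h/∂q² = 0
∂²h/∂r² = 0
∇²h = 4
At (-2, -1, -2): 4.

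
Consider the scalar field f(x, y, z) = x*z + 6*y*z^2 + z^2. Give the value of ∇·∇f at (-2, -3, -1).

-34

∂²f/∂x² = 0
∂²f/∂y² = 0
∂²f/∂z² = 2*(6*y + 1)
∇²f = 12*y + 2
At (-2, -3, -1): -34.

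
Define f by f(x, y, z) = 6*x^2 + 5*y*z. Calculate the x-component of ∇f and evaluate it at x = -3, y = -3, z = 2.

(∇f)_1 = ∂f/∂x = 12*x
At (-3, -3, 2): -36.

-36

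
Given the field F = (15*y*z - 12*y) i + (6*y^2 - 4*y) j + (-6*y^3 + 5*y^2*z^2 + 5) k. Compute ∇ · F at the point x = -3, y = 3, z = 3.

∂F₁/∂x = 0
∂F₂/∂y = 12*y - 4
∂F₃/∂z = 10*y^2*z
∇·F = 10*y^2*z + 12*y - 4
At (-3, 3, 3): 302.

302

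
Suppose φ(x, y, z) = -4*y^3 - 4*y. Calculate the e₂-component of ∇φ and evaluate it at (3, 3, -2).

(∇φ)_2 = ∂φ/∂y = -12*y^2 - 4
At (3, 3, -2): -112.

-112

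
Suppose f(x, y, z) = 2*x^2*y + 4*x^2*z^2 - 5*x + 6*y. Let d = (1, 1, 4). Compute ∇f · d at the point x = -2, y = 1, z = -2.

-319

∂f/∂x = 4*x*y + 8*x*z^2 - 5
∂f/∂y = 2*x^2 + 6
∂f/∂z = 8*x^2*z
∇f at (-2, 1, -2) = (-77, 14, -64)
∇f · d = (-77)(1) + (14)(1) + (-64)(4) = -319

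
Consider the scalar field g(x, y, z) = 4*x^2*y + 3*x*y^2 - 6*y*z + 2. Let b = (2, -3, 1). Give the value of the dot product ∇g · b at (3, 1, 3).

∂g/∂x = 8*x*y + 3*y^2
∂g/∂y = 4*x^2 + 6*x*y - 6*z
∂g/∂z = -6*y
∇g at (3, 1, 3) = (27, 36, -6)
∇g · b = (27)(2) + (36)(-3) + (-6)(1) = -60

-60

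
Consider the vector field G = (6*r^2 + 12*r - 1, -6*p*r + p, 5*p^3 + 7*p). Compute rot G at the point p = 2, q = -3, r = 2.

(12, -31, -11)

(∇×G)₁ = ∂G₃/∂q − ∂G₂/∂r = 6*p
(∇×G)₂ = ∂G₁/∂r − ∂G₃/∂p = -15*p^2 + 12*r + 5
(∇×G)₃ = ∂G₂/∂p − ∂G₁/∂q = -6*r + 1
∇×G = (6*p, -15*p^2 + 12*r + 5, -6*r + 1)
At (2, -3, 2): (12, -31, -11).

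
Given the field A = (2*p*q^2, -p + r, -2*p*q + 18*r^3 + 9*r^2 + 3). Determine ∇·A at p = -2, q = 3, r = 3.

∂A₁/∂p = 2*q^2
∂A₂/∂q = 0
∂A₃/∂r = 54*r^2 + 18*r
∇·A = 2*q^2 + 54*r^2 + 18*r
At (-2, 3, 3): 558.

558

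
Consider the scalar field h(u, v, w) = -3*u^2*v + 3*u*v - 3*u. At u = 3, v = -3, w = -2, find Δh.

18

∂²h/∂u² = -6*v
∂²h/∂v² = 0
∂²h/∂w² = 0
∇²h = -6*v
At (3, -3, -2): 18.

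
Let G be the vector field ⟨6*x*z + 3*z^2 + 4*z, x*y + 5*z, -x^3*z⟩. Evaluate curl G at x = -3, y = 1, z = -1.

(∇×G)₁ = ∂G₃/∂y − ∂G₂/∂z = -5
(∇×G)₂ = ∂G₁/∂z − ∂G₃/∂x = 3*x^2*z + 6*x + 6*z + 4
(∇×G)₃ = ∂G₂/∂x − ∂G₁/∂y = y
∇×G = (-5, 3*x^2*z + 6*x + 6*z + 4, y)
At (-3, 1, -1): (-5, -47, 1).

(-5, -47, 1)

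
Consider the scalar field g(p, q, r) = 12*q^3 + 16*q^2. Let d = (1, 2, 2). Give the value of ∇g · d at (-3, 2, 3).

416

∂g/∂p = 0
∂g/∂q = 36*q^2 + 32*q
∂g/∂r = 0
∇g at (-3, 2, 3) = (0, 208, 0)
∇g · d = (0)(1) + (208)(2) + (0)(2) = 416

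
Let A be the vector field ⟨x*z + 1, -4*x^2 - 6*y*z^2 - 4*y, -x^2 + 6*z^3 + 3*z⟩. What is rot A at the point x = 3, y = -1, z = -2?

(∇×A)₁ = ∂A₃/∂y − ∂A₂/∂z = 12*y*z
(∇×A)₂ = ∂A₁/∂z − ∂A₃/∂x = 3*x
(∇×A)₃ = ∂A₂/∂x − ∂A₁/∂y = -8*x
∇×A = (12*y*z, 3*x, -8*x)
At (3, -1, -2): (24, 9, -24).

(24, 9, -24)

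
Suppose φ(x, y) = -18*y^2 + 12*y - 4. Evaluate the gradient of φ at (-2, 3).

∂φ/∂x = 0
∂φ/∂y = -36*y + 12
∇φ = (0, -36*y + 12)
At (-2, 3): (0, -96).

(0, -96)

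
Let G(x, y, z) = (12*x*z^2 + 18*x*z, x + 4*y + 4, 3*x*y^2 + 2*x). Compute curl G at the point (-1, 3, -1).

(-18, -23, 1)

(∇×G)₁ = ∂G₃/∂y − ∂G₂/∂z = 6*x*y
(∇×G)₂ = ∂G₁/∂z − ∂G₃/∂x = 24*x*z + 18*x - 3*y^2 - 2
(∇×G)₃ = ∂G₂/∂x − ∂G₁/∂y = 1
∇×G = (6*x*y, 24*x*z + 18*x - 3*y^2 - 2, 1)
At (-1, 3, -1): (-18, -23, 1).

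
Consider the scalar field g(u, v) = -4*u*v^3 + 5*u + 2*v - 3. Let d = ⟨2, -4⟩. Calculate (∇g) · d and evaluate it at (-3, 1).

∂g/∂u = -4*v^3 + 5
∂g/∂v = -12*u*v^2 + 2
∇g at (-3, 1) = (1, 38)
∇g · d = (1)(2) + (38)(-4) = -150

-150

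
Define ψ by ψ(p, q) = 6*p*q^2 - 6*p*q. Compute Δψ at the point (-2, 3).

∂²ψ/∂p² = 0
∂²ψ/∂q² = 12*p
∇²ψ = 12*p
At (-2, 3): -24.

-24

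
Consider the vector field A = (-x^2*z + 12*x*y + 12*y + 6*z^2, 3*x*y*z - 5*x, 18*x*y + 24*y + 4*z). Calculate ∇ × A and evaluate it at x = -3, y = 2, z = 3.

(∇×A)₁ = ∂A₃/∂y − ∂A₂/∂z = -3*x*y + 18*x + 24
(∇×A)₂ = ∂A₁/∂z − ∂A₃/∂x = -x^2 - 18*y + 12*z
(∇×A)₃ = ∂A₂/∂x − ∂A₁/∂y = -12*x + 3*y*z - 17
∇×A = (-3*x*y + 18*x + 24, -x^2 - 18*y + 12*z, -12*x + 3*y*z - 17)
At (-3, 2, 3): (-12, -9, 37).

(-12, -9, 37)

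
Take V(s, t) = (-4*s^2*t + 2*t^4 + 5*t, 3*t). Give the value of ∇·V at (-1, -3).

∂V₁/∂s = -8*s*t
∂V₂/∂t = 3
∇·V = -8*s*t + 3
At (-1, -3): -21.

-21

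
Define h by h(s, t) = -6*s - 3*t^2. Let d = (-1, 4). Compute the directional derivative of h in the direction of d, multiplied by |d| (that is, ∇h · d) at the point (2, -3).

∂h/∂s = -6
∂h/∂t = -6*t
∇h at (2, -3) = (-6, 18)
∇h · d = (-6)(-1) + (18)(4) = 78

78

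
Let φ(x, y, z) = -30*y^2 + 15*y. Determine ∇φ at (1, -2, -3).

(0, 135, 0)

∂φ/∂x = 0
∂φ/∂y = -60*y + 15
∂φ/∂z = 0
∇φ = (0, -60*y + 15, 0)
At (1, -2, -3): (0, 135, 0).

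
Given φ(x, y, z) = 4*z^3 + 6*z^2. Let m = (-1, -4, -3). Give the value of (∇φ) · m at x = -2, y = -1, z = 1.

∂φ/∂x = 0
∂φ/∂y = 0
∂φ/∂z = 12*z^2 + 12*z
∇φ at (-2, -1, 1) = (0, 0, 24)
∇φ · m = (0)(-1) + (0)(-4) + (24)(-3) = -72

-72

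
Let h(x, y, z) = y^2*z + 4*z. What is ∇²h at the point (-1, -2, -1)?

-2

∂²h/∂x² = 0
∂²h/∂y² = 2*z
∂²h/∂z² = 0
∇²h = 2*z
At (-1, -2, -1): -2.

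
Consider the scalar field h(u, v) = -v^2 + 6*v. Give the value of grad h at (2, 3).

(0, 0)

∂h/∂u = 0
∂h/∂v = -2*v + 6
∇h = (0, -2*v + 6)
At (2, 3): (0, 0).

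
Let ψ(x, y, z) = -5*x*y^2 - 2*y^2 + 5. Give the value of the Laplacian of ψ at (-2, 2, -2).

16

∂²ψ/∂x² = 0
∂²ψ/∂y² = -2*(5*x + 2)
∂²ψ/∂z² = 0
∇²ψ = -10*x - 4
At (-2, 2, -2): 16.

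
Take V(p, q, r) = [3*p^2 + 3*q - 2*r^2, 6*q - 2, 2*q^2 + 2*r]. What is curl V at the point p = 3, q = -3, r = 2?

(∇×V)₁ = ∂V₃/∂q − ∂V₂/∂r = 4*q
(∇×V)₂ = ∂V₁/∂r − ∂V₃/∂p = -4*r
(∇×V)₃ = ∂V₂/∂p − ∂V₁/∂q = -3
∇×V = (4*q, -4*r, -3)
At (3, -3, 2): (-12, -8, -3).

(-12, -8, -3)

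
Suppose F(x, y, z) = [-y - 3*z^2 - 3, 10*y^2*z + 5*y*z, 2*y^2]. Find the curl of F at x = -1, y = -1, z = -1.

(-9, 6, 1)

(∇×F)₁ = ∂F₃/∂y − ∂F₂/∂z = -10*y^2 - y
(∇×F)₂ = ∂F₁/∂z − ∂F₃/∂x = -6*z
(∇×F)₃ = ∂F₂/∂x − ∂F₁/∂y = 1
∇×F = (-10*y^2 - y, -6*z, 1)
At (-1, -1, -1): (-9, 6, 1).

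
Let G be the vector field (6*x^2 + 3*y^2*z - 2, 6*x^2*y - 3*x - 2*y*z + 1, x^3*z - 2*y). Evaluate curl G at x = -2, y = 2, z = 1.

(∇×G)₁ = ∂G₃/∂y − ∂G₂/∂z = 2*y - 2
(∇×G)₂ = ∂G₁/∂z − ∂G₃/∂x = -3*x^2*z + 3*y^2
(∇×G)₃ = ∂G₂/∂x − ∂G₁/∂y = 12*x*y - 6*y*z - 3
∇×G = (2*y - 2, -3*x^2*z + 3*y^2, 12*x*y - 6*y*z - 3)
At (-2, 2, 1): (2, 0, -63).

(2, 0, -63)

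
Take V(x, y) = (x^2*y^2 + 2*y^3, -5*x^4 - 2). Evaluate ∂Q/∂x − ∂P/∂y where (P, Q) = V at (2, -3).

-190

∂V₂/∂x = -20*x^3
∂V₁/∂y = 2*x^2*y + 6*y^2
Scalar curl = -20*x^3 - 2*x^2*y - 6*y^2
At (2, -3): -190.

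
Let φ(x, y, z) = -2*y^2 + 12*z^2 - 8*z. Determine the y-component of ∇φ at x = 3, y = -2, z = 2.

(∇φ)_2 = ∂φ/∂y = -4*y
At (3, -2, 2): 8.

8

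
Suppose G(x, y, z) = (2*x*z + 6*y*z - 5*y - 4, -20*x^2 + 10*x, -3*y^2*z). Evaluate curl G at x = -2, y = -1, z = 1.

(∇×G)₁ = ∂G₃/∂y − ∂G₂/∂z = -6*y*z
(∇×G)₂ = ∂G₁/∂z − ∂G₃/∂x = 2*x + 6*y
(∇×G)₃ = ∂G₂/∂x − ∂G₁/∂y = -40*x - 6*z + 15
∇×G = (-6*y*z, 2*x + 6*y, -40*x - 6*z + 15)
At (-2, -1, 1): (6, -10, 89).

(6, -10, 89)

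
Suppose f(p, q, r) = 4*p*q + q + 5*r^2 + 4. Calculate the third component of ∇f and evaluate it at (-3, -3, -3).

-30

(∇f)_3 = ∂f/∂r = 10*r
At (-3, -3, -3): -30.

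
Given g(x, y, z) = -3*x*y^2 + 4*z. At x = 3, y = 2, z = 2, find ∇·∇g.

∂²g/∂x² = 0
∂²g/∂y² = -6*x
∂²g/∂z² = 0
∇²g = -6*x
At (3, 2, 2): -18.

-18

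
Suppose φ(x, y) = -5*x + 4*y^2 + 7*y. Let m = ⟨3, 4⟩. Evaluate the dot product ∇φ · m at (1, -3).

-83

∂φ/∂x = -5
∂φ/∂y = 8*y + 7
∇φ at (1, -3) = (-5, -17)
∇φ · m = (-5)(3) + (-17)(4) = -83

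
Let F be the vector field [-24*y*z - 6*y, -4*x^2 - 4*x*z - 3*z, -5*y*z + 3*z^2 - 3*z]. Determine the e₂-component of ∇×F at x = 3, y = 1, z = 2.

-24

(∇×F)_2 = ∂F₁/∂z − ∂F₃/∂x
= -24*y − (0)
= -24*y
At (3, 1, 2): -24.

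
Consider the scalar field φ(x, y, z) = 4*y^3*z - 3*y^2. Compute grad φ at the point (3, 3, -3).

(0, -342, 108)

∂φ/∂x = 0
∂φ/∂y = 12*y^2*z - 6*y
∂φ/∂z = 4*y^3
∇φ = (0, 12*y^2*z - 6*y, 4*y^3)
At (3, 3, -3): (0, -342, 108).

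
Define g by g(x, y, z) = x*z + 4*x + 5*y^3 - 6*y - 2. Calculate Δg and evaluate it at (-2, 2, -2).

∂²g/∂x² = 0
∂²g/∂y² = 30*y
∂²g/∂z² = 0
∇²g = 30*y
At (-2, 2, -2): 60.

60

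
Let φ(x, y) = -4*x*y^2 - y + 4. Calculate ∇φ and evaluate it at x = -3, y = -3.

(-36, -73)

∂φ/∂x = -4*y^2
∂φ/∂y = -8*x*y - 1
∇φ = (-4*y^2, -8*x*y - 1)
At (-3, -3): (-36, -73).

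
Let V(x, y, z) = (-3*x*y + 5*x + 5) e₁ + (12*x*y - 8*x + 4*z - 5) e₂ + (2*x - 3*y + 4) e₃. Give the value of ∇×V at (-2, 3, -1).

(-7, -2, 22)

(∇×V)₁ = ∂V₃/∂y − ∂V₂/∂z = -7
(∇×V)₂ = ∂V₁/∂z − ∂V₃/∂x = -2
(∇×V)₃ = ∂V₂/∂x − ∂V₁/∂y = 3*x + 12*y - 8
∇×V = (-7, -2, 3*x + 12*y - 8)
At (-2, 3, -1): (-7, -2, 22).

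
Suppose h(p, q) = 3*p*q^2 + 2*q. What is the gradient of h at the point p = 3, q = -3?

∂h/∂p = 3*q^2
∂h/∂q = 6*p*q + 2
∇h = (3*q^2, 6*p*q + 2)
At (3, -3): (27, -52).

(27, -52)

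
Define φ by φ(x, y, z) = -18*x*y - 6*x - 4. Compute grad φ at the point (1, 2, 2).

∂φ/∂x = -18*y - 6
∂φ/∂y = -18*x
∂φ/∂z = 0
∇φ = (-18*y - 6, -18*x, 0)
At (1, 2, 2): (-42, -18, 0).

(-42, -18, 0)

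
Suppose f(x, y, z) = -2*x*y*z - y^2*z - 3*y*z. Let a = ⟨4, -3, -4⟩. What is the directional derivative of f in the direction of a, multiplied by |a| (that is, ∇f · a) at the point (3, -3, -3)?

-171

∂f/∂x = -2*y*z
∂f/∂y = -2*x*z - 2*y*z - 3*z
∂f/∂z = -2*x*y - y^2 - 3*y
∇f at (3, -3, -3) = (-18, 9, 18)
∇f · a = (-18)(4) + (9)(-3) + (18)(-4) = -171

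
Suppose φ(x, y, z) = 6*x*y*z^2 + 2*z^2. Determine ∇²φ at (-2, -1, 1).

∂²φ/∂x² = 0
∂²φ/∂y² = 0
∂²φ/∂z² = 4*(3*x*y + 1)
∇²φ = 12*x*y + 4
At (-2, -1, 1): 28.

28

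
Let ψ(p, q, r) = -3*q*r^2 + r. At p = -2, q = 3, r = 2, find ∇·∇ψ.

∂²ψ/∂p² = 0
∂²ψ/∂q² = 0
∂²ψ/∂r² = -6*q
∇²ψ = -6*q
At (-2, 3, 2): -18.

-18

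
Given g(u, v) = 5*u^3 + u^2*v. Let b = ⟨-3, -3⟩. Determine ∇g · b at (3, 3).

∂g/∂u = 15*u^2 + 2*u*v
∂g/∂v = u^2
∇g at (3, 3) = (153, 9)
∇g · b = (153)(-3) + (9)(-3) = -486

-486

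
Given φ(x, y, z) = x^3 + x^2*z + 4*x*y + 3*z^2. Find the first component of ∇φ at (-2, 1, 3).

4

(∇φ)_1 = ∂φ/∂x = 3*x^2 + 2*x*z + 4*y
At (-2, 1, 3): 4.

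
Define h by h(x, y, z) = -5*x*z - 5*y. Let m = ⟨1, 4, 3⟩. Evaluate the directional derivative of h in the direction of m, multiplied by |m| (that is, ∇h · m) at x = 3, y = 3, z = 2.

∂h/∂x = -5*z
∂h/∂y = -5
∂h/∂z = -5*x
∇h at (3, 3, 2) = (-10, -5, -15)
∇h · m = (-10)(1) + (-5)(4) + (-15)(3) = -75

-75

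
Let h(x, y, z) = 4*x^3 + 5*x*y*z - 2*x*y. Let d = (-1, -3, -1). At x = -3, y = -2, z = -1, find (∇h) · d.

∂h/∂x = 12*x^2 + 5*y*z - 2*y
∂h/∂y = 5*x*z - 2*x
∂h/∂z = 5*x*y
∇h at (-3, -2, -1) = (122, 21, 30)
∇h · d = (122)(-1) + (21)(-3) + (30)(-1) = -215

-215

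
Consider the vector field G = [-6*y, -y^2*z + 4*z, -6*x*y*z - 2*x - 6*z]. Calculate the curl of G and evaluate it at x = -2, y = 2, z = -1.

(∇×G)₁ = ∂G₃/∂y − ∂G₂/∂z = -6*x*z + y^2 - 4
(∇×G)₂ = ∂G₁/∂z − ∂G₃/∂x = 6*y*z + 2
(∇×G)₃ = ∂G₂/∂x − ∂G₁/∂y = 6
∇×G = (-6*x*z + y^2 - 4, 6*y*z + 2, 6)
At (-2, 2, -1): (-12, -10, 6).

(-12, -10, 6)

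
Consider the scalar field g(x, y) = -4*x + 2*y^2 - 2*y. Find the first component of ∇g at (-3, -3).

-4

(∇g)_1 = ∂g/∂x = -4
At (-3, -3): -4.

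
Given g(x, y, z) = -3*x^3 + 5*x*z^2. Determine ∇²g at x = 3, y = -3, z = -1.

∂²g/∂x² = -18*x
∂²g/∂y² = 0
∂²g/∂z² = 10*x
∇²g = -8*x
At (3, -3, -1): -24.

-24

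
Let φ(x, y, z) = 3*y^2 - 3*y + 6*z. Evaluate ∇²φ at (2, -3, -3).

6

∂²φ/∂x² = 0
∂²φ/∂y² = 6
∂²φ/∂z² = 0
∇²φ = 6
At (2, -3, -3): 6.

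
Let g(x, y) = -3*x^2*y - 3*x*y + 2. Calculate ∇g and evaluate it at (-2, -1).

(-9, -6)

∂g/∂x = -6*x*y - 3*y
∂g/∂y = -3*x^2 - 3*x
∇g = (-6*x*y - 3*y, -3*x^2 - 3*x)
At (-2, -1): (-9, -6).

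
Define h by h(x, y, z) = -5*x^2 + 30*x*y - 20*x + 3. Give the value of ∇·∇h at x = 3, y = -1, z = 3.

-10

∂²h/∂x² = -10
∂²h/∂y² = 0
∂²h/∂z² = 0
∇²h = -10
At (3, -1, 3): -10.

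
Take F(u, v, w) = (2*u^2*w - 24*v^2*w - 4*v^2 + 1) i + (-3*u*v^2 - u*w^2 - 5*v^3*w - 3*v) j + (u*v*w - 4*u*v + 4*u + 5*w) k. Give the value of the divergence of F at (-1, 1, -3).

∂F₁/∂u = 4*u*w
∂F₂/∂v = -6*u*v - 15*v^2*w - 3
∂F₃/∂w = u*v + 5
∇·F = -5*u*v + 4*u*w - 15*v^2*w + 2
At (-1, 1, -3): 64.

64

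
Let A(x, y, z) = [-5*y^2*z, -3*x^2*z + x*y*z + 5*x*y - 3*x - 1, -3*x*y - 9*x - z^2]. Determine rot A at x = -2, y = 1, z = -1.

(20, 7, -21)

(∇×A)₁ = ∂A₃/∂y − ∂A₂/∂z = 3*x^2 - x*y - 3*x
(∇×A)₂ = ∂A₁/∂z − ∂A₃/∂x = -5*y^2 + 3*y + 9
(∇×A)₃ = ∂A₂/∂x − ∂A₁/∂y = -6*x*z + 11*y*z + 5*y - 3
∇×A = (3*x^2 - x*y - 3*x, -5*y^2 + 3*y + 9, -6*x*z + 11*y*z + 5*y - 3)
At (-2, 1, -1): (20, 7, -21).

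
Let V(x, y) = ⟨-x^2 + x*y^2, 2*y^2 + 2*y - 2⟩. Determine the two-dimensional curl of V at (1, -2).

∂V₂/∂x = 0
∂V₁/∂y = 2*x*y
Scalar curl = -2*x*y
At (1, -2): 4.

4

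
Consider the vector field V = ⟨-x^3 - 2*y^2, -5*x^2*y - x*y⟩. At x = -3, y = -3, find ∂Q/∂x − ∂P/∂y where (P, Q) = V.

∂V₂/∂x = -10*x*y - y
∂V₁/∂y = -4*y
Scalar curl = -10*x*y + 3*y
At (-3, -3): -99.

-99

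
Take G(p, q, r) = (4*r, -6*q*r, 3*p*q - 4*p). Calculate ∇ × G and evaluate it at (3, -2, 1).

(∇×G)₁ = ∂G₃/∂q − ∂G₂/∂r = 3*p + 6*q
(∇×G)₂ = ∂G₁/∂r − ∂G₃/∂p = -3*q + 8
(∇×G)₃ = ∂G₂/∂p − ∂G₁/∂q = 0
∇×G = (3*p + 6*q, -3*q + 8, 0)
At (3, -2, 1): (-3, 14, 0).

(-3, 14, 0)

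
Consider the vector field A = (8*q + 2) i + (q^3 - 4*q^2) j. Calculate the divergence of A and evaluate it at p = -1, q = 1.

-5

∂A₁/∂p = 0
∂A₂/∂q = 3*q^2 - 8*q
∇·A = 3*q^2 - 8*q
At (-1, 1): -5.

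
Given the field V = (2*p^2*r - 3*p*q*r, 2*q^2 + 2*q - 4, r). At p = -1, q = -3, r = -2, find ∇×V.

(0, -7, 6)

(∇×V)₁ = ∂V₃/∂q − ∂V₂/∂r = 0
(∇×V)₂ = ∂V₁/∂r − ∂V₃/∂p = 2*p^2 - 3*p*q
(∇×V)₃ = ∂V₂/∂p − ∂V₁/∂q = 3*p*r
∇×V = (0, 2*p^2 - 3*p*q, 3*p*r)
At (-1, -3, -2): (0, -7, 6).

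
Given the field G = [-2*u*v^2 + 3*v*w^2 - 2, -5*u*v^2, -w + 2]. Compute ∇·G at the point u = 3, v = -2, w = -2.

∂G₁/∂u = -2*v^2
∂G₂/∂v = -10*u*v
∂G₃/∂w = -1
∇·G = -10*u*v - 2*v^2 - 1
At (3, -2, -2): 51.

51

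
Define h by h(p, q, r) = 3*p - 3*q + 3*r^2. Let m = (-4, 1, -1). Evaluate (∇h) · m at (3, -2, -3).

3

∂h/∂p = 3
∂h/∂q = -3
∂h/∂r = 6*r
∇h at (3, -2, -3) = (3, -3, -18)
∇h · m = (3)(-4) + (-3)(1) + (-18)(-1) = 3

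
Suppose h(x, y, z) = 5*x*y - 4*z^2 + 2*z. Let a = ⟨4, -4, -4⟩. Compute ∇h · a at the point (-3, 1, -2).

∂h/∂x = 5*y
∂h/∂y = 5*x
∂h/∂z = -8*z + 2
∇h at (-3, 1, -2) = (5, -15, 18)
∇h · a = (5)(4) + (-15)(-4) + (18)(-4) = 8

8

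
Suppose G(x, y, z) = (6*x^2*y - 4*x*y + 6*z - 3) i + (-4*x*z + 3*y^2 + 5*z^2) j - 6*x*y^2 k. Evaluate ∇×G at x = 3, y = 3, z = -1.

(∇×G)₁ = ∂G₃/∂y − ∂G₂/∂z = -12*x*y + 4*x - 10*z
(∇×G)₂ = ∂G₁/∂z − ∂G₃/∂x = 6*y^2 + 6
(∇×G)₃ = ∂G₂/∂x − ∂G₁/∂y = -6*x^2 + 4*x - 4*z
∇×G = (-12*x*y + 4*x - 10*z, 6*y^2 + 6, -6*x^2 + 4*x - 4*z)
At (3, 3, -1): (-86, 60, -38).

(-86, 60, -38)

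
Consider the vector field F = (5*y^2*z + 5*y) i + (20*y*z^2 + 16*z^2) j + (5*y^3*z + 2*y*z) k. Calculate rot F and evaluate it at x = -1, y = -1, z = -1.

(-25, 5, -15)

(∇×F)₁ = ∂F₃/∂y − ∂F₂/∂z = 15*y^2*z - 40*y*z - 30*z
(∇×F)₂ = ∂F₁/∂z − ∂F₃/∂x = 5*y^2
(∇×F)₃ = ∂F₂/∂x − ∂F₁/∂y = -10*y*z - 5
∇×F = (15*y^2*z - 40*y*z - 30*z, 5*y^2, -10*y*z - 5)
At (-1, -1, -1): (-25, 5, -15).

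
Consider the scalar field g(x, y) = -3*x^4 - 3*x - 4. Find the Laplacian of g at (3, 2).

∂²g/∂x² = -36*x^2
∂²g/∂y² = 0
∇²g = -36*x^2
At (3, 2): -324.

-324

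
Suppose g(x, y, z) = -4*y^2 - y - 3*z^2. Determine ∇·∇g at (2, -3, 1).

-14

∂²g/∂x² = 0
∂²g/∂y² = -8
∂²g/∂z² = -6
∇²g = -14
At (2, -3, 1): -14.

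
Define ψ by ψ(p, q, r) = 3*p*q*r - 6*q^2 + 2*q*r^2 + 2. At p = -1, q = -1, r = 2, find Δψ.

-16

∂²ψ/∂p² = 0
∂²ψ/∂q² = -12
∂²ψ/∂r² = 4*q
∇²ψ = 4*q - 12
At (-1, -1, 2): -16.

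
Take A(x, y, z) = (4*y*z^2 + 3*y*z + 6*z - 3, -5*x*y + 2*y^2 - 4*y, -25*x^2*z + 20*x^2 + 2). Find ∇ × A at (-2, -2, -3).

(0, 428, -17)

(∇×A)₁ = ∂A₃/∂y − ∂A₂/∂z = 0
(∇×A)₂ = ∂A₁/∂z − ∂A₃/∂x = 50*x*z - 40*x + 8*y*z + 3*y + 6
(∇×A)₃ = ∂A₂/∂x − ∂A₁/∂y = -5*y - 4*z^2 - 3*z
∇×A = (0, 50*x*z - 40*x + 8*y*z + 3*y + 6, -5*y - 4*z^2 - 3*z)
At (-2, -2, -3): (0, 428, -17).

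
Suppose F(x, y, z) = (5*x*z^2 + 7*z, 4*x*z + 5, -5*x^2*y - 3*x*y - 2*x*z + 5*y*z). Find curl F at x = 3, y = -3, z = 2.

(-56, -28, 8)

(∇×F)₁ = ∂F₃/∂y − ∂F₂/∂z = -5*x^2 - 7*x + 5*z
(∇×F)₂ = ∂F₁/∂z − ∂F₃/∂x = 10*x*y + 10*x*z + 3*y + 2*z + 7
(∇×F)₃ = ∂F₂/∂x − ∂F₁/∂y = 4*z
∇×F = (-5*x^2 - 7*x + 5*z, 10*x*y + 10*x*z + 3*y + 2*z + 7, 4*z)
At (3, -3, 2): (-56, -28, 8).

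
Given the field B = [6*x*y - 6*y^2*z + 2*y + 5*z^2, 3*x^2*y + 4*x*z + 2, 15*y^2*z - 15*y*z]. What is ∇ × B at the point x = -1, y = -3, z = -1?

(∇×B)₁ = ∂B₃/∂y − ∂B₂/∂z = -4*x + 30*y*z - 15*z
(∇×B)₂ = ∂B₁/∂z − ∂B₃/∂x = -6*y^2 + 10*z
(∇×B)₃ = ∂B₂/∂x − ∂B₁/∂y = 6*x*y - 6*x + 12*y*z + 4*z - 2
∇×B = (-4*x + 30*y*z - 15*z, -6*y^2 + 10*z, 6*x*y - 6*x + 12*y*z + 4*z - 2)
At (-1, -3, -1): (109, -64, 54).

(109, -64, 54)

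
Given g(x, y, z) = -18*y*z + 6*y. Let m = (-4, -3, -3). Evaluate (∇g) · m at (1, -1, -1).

-126

∂g/∂x = 0
∂g/∂y = -18*z + 6
∂g/∂z = -18*y
∇g at (1, -1, -1) = (0, 24, 18)
∇g · m = (0)(-4) + (24)(-3) + (18)(-3) = -126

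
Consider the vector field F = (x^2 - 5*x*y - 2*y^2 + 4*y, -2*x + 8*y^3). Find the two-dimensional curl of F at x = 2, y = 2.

∂F₂/∂x = -2
∂F₁/∂y = -5*x - 4*y + 4
Scalar curl = 5*x + 4*y - 6
At (2, 2): 12.

12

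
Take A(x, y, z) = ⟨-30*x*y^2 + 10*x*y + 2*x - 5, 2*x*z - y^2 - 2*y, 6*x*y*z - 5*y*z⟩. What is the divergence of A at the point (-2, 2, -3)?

∂A₁/∂x = -30*y^2 + 10*y + 2
∂A₂/∂y = -2*y - 2
∂A₃/∂z = 6*x*y - 5*y
∇·A = 6*x*y - 30*y^2 + 3*y
At (-2, 2, -3): -138.

-138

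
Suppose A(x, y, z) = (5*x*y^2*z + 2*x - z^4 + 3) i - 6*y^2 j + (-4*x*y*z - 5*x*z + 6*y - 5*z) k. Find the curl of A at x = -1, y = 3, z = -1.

(2, -58, -30)

(∇×A)₁ = ∂A₃/∂y − ∂A₂/∂z = -4*x*z + 6
(∇×A)₂ = ∂A₁/∂z − ∂A₃/∂x = 5*x*y^2 + 4*y*z - 4*z^3 + 5*z
(∇×A)₃ = ∂A₂/∂x − ∂A₁/∂y = -10*x*y*z
∇×A = (-4*x*z + 6, 5*x*y^2 + 4*y*z - 4*z^3 + 5*z, -10*x*y*z)
At (-1, 3, -1): (2, -58, -30).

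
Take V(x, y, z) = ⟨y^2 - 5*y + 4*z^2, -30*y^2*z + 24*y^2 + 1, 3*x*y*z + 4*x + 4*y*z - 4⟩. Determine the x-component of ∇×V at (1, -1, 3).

(∇×V)_1 = ∂V₃/∂y − ∂V₂/∂z
= 3*x*z + 4*z − (-30*y^2)
= 3*x*z + 30*y^2 + 4*z
At (1, -1, 3): 51.

51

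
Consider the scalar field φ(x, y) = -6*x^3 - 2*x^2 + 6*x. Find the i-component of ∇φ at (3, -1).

(∇φ)_1 = ∂φ/∂x = -18*x^2 - 4*x + 6
At (3, -1): -168.

-168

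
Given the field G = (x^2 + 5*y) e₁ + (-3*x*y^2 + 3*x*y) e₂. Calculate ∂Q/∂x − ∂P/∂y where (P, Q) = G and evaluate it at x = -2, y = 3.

-23

∂G₂/∂x = -3*y^2 + 3*y
∂G₁/∂y = 5
Scalar curl = -3*y^2 + 3*y - 5
At (-2, 3): -23.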